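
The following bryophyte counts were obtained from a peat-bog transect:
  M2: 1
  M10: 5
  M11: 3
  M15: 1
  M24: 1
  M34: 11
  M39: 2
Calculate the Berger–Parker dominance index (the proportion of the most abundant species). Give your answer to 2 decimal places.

0.46

Total N = 1+5+3+1+1+11+2 = 24, so the proportions are 0.0417, 0.2083, 0.125, 0.0417, 0.0417, 0.4583, 0.0833 (working shown to 4 dp, full precision carried).
The largest proportion is 0.4583, i.e. d = 0.46 to 2 decimal places.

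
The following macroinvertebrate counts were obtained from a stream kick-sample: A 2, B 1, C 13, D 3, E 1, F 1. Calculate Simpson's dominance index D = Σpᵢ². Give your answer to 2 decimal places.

Total N = 2+1+13+3+1+1 = 21, so the proportions are 0.0952, 0.0476, 0.619, 0.1429, 0.0476, 0.0476 (working shown to 4 dp, full precision carried).
D = 0.0952² + 0.0476² + 0.619² + 0.1429² + 0.0476² + 0.0476² = 0.0091 + 0.0023 + 0.3832 + 0.0204 + 0.0023 + 0.0023 = 0.4195.
To 2 decimal places, D = 0.42.

0.42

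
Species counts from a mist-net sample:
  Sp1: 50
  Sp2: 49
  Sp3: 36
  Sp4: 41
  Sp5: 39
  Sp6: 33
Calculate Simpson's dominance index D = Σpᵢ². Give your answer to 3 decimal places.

0.171

Total N = 50+49+36+41+39+33 = 248, so the proportions are 0.20161, 0.19758, 0.14516, 0.16532, 0.15726, 0.13306 (working shown to 5 dp, full precision carried).
D = 0.20161² + 0.19758² + 0.14516² + 0.16532² + 0.15726² + 0.13306² = 0.04065 + 0.03904 + 0.02107 + 0.02733 + 0.02473 + 0.01771 = 0.17053.
To 3 decimal places, D = 0.171.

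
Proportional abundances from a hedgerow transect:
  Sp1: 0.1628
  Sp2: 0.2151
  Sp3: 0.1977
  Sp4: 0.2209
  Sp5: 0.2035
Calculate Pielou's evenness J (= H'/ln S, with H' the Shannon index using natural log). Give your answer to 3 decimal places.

0.997

H' = −Σ pᵢ ln pᵢ = −((-0.29552) + (-0.33053) + (-0.32047) + (-0.33357) + (-0.32399)) = 1.60409 (working shown to 5 dp, full precision carried).
With S = 5 species, ln S = 1.60944, so J = 1.60409/1.60944 = 0.99667, i.e. 0.997 to 3 decimal places.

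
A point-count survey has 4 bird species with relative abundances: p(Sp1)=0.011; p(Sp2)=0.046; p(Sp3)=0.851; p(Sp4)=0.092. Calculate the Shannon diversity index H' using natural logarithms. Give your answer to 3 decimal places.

Each pᵢ ln pᵢ term (working shown to 5 dp, full precision carried): 0.011×(-4.50986)=-0.04961, 0.046×(-3.07911)=-0.14164, 0.851×(-0.16134)=-0.13730, 0.092×(-2.38597)=-0.21951.
Sum = -0.54806, so H' = 0.548.

0.548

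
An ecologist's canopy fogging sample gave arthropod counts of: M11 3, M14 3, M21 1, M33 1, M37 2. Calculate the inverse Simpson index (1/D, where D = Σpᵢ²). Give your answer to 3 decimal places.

4.167

Total N = 3+3+1+1+2 = 10, so the proportions are 0.3, 0.3, 0.1, 0.1, 0.2 (working shown to 7 dp, full precision carried).
D = 0.3² + 0.3² + 0.1² + 0.1² + 0.2² = 0.0900000 + 0.0900000 + 0.0100000 + 0.0100000 + 0.0400000 = 0.2400000.
So 1/D = 4.16667, i.e. 4.167 to 3 decimal places.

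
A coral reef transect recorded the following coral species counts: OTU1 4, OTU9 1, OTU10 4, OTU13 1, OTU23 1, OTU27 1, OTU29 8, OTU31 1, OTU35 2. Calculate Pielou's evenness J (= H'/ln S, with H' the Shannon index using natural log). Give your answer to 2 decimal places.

Total N = 4+1+4+1+1+1+8+1+2 = 23, so the proportions are 0.1739, 0.0435, 0.1739, 0.0435, 0.0435, 0.0435, 0.3478, 0.0435, 0.087 (working shown to 4 dp, full precision carried).
H' = −Σ pᵢ ln pᵢ = −((-0.3042) + (-0.1363) + (-0.3042) + (-0.1363) + (-0.1363) + (-0.1363) + (-0.3673) + (-0.1363) + (-0.2124)) = 1.8697.
With S = 9 species, ln S = 2.1972, so J = 1.8697/2.1972 = 0.8510, i.e. 0.85 to 2 decimal places.

0.85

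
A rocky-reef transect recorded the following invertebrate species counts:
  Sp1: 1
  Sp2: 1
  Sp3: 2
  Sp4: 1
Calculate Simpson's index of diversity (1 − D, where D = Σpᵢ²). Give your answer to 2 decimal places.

0.72

Total N = 1+1+2+1 = 5, so the proportions are 0.2, 0.2, 0.4, 0.2 (working shown to 4 dp, full precision carried).
D = 0.2² + 0.2² + 0.4² + 0.2² = 0.0400 + 0.0400 + 0.1600 + 0.0400 = 0.2800.
So 1 − D = 0.7200, i.e. 0.72 to 2 decimal places.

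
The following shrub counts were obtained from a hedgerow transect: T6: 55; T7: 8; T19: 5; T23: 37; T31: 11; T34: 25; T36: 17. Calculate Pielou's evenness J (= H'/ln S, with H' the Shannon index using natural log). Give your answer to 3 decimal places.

Total N = 55+8+5+37+11+25+17 = 158, so the proportions are 0.3481, 0.05063, 0.03165, 0.23418, 0.06962, 0.15823, 0.10759 (working shown to 5 dp, full precision carried).
H' = −Σ pᵢ ln pᵢ = −((-0.36734) + (-0.15105) + (-0.10928) + (-0.33995) + (-0.18552) + (-0.29173) + (-0.23987)) = 1.68473.
With S = 7 species, ln S = 1.94591, so J = 1.68473/1.94591 = 0.86578, i.e. 0.866 to 3 decimal places.

0.866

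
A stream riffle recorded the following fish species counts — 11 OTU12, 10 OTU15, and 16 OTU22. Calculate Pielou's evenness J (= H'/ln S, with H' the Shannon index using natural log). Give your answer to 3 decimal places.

Total N = 11+10+16 = 37, so the proportions are 0.2973, 0.27027, 0.43243 (working shown to 5 dp, full precision carried).
H' = −Σ pᵢ ln pᵢ = −((-0.36063) + (-0.35360) + (-0.36252)) = 1.07675.
With S = 3 species, ln S = 1.09861, so J = 1.07675/1.09861 = 0.98010, i.e. 0.980 to 3 decimal places.

0.980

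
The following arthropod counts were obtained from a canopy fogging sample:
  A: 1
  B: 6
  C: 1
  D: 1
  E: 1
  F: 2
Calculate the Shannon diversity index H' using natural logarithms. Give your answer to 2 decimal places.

1.47

Total N = 1+6+1+1+1+2 = 12, so the proportions are 0.0833, 0.5, 0.0833, 0.0833, 0.0833, 0.1667 (working shown to 4 dp, full precision carried).
Each pᵢ ln pᵢ term: 0.0833×(-2.4849)=-0.2071, 0.5×(-0.6931)=-0.3466, 0.0833×(-2.4849)=-0.2071, 0.0833×(-2.4849)=-0.2071, 0.0833×(-2.4849)=-0.2071, 0.1667×(-1.7918)=-0.2986.
Sum = -1.4735, so H' = 1.47.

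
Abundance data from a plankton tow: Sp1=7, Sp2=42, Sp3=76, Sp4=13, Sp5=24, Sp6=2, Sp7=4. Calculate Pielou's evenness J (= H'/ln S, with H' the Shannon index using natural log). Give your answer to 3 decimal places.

Total N = 7+42+76+13+24+2+4 = 168, so the proportions are 0.04167, 0.25, 0.45238, 0.07738, 0.14286, 0.0119, 0.02381 (working shown to 5 dp, full precision carried).
H' = −Σ pᵢ ln pᵢ = −((-0.13242) + (-0.34657) + (-0.35884) + (-0.19802) + (-0.27799) + (-0.05275) + (-0.08899)) = 1.45558.
With S = 7 species, ln S = 1.94591, so J = 1.45558/1.94591 = 0.74802, i.e. 0.748 to 3 decimal places.

0.748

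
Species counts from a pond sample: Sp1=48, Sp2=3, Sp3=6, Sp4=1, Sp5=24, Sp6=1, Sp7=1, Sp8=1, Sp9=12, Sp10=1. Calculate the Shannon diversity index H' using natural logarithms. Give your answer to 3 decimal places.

Total N = 48+3+6+1+24+1+1+1+12+1 = 98, so the proportions are 0.4898, 0.03061, 0.06122, 0.0102, 0.2449, 0.0102, 0.0102, 0.0102, 0.12245, 0.0102 (working shown to 5 dp, full precision carried).
Each pᵢ ln pᵢ term: 0.4898×(-0.71377)=-0.34960, 0.03061×(-3.48636)=-0.10673, 0.06122×(-2.79321)=-0.17101, 0.0102×(-4.58497)=-0.04679, 0.2449×(-1.40691)=-0.34455, 0.0102×(-4.58497)=-0.04679, 0.0102×(-4.58497)=-0.04679, 0.0102×(-4.58497)=-0.04679, 0.12245×(-2.10006)=-0.25715, 0.0102×(-4.58497)=-0.04679.
Sum = -1.46297, so H' = 1.463.

1.463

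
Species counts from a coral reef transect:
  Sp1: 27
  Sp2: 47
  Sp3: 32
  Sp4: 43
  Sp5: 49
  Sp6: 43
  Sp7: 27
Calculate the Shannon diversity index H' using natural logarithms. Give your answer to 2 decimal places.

1.92

Total N = 27+47+32+43+49+43+27 = 268, so the proportions are 0.1007, 0.1754, 0.1194, 0.1604, 0.1828, 0.1604, 0.1007 (working shown to 4 dp, full precision carried).
Each pᵢ ln pᵢ term: 0.1007×(-2.2952)=-0.2312, 0.1754×(-1.7408)=-0.3053, 0.1194×(-2.1253)=-0.2538, 0.1604×(-1.8298)=-0.2936, 0.1828×(-1.6992)=-0.3107, 0.1604×(-1.8298)=-0.2936, 0.1007×(-2.2952)=-0.2312.
Sum = -1.9194, so H' = 1.92.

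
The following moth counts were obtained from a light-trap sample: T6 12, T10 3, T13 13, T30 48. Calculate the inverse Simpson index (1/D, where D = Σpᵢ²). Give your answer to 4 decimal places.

2.1995

Total N = 12+3+13+48 = 76, so the proportions are 0.1578947, 0.0394737, 0.1710526, 0.6315789 (working shown to 7 dp, full precision carried).
D = 0.1578947² + 0.0394737² + 0.1710526² + 0.6315789² = 0.0249307 + 0.0015582 + 0.0292590 + 0.3988920 = 0.4546399.
So 1/D = 2.199543, i.e. 2.1995 to 4 decimal places.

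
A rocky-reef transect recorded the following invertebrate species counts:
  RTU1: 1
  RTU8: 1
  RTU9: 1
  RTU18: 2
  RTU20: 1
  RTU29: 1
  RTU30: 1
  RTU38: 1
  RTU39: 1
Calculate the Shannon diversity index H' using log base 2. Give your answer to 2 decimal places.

Total N = 1+1+1+2+1+1+1+1+1 = 10, so the proportions are 0.1, 0.1, 0.1, 0.2, 0.1, 0.1, 0.1, 0.1, 0.1 (working shown to 4 dp, full precision carried).
Each pᵢ log₂ pᵢ term: 0.1×(-3.3219)=-0.3322, 0.1×(-3.3219)=-0.3322, 0.1×(-3.3219)=-0.3322, 0.2×(-2.3219)=-0.4644, 0.1×(-3.3219)=-0.3322, 0.1×(-3.3219)=-0.3322, 0.1×(-3.3219)=-0.3322, 0.1×(-3.3219)=-0.3322, 0.1×(-3.3219)=-0.3322.
Sum = -3.1219, so H' = 3.12.

3.12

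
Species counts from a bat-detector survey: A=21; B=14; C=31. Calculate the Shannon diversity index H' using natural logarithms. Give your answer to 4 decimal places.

Total N = 21+14+31 = 66, so the proportions are 0.318182, 0.212121, 0.469697 (working shown to 6 dp, full precision carried).
Each pᵢ ln pᵢ term: 0.318182×(-1.145132)=-0.364360, 0.212121×(-1.550597)=-0.328915, 0.469697×(-0.755668)=-0.354935.
Sum = -1.048210, so H' = 1.0482.

1.0482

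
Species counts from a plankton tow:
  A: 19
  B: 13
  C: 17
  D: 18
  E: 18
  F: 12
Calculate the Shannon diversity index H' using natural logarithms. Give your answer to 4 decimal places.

1.7775

Total N = 19+13+17+18+18+12 = 97, so the proportions are 0.195876, 0.134021, 0.175258, 0.185567, 0.185567, 0.123711 (working shown to 6 dp, full precision carried).
Each pᵢ ln pᵢ term: 0.195876×(-1.630272)=-0.319332, 0.134021×(-2.009762)=-0.269349, 0.175258×(-1.741498)=-0.305211, 0.185567×(-1.684339)=-0.312558, 0.185567×(-1.684339)=-0.312558, 0.123711×(-2.089804)=-0.258532.
Sum = -1.777540, so H' = 1.7775.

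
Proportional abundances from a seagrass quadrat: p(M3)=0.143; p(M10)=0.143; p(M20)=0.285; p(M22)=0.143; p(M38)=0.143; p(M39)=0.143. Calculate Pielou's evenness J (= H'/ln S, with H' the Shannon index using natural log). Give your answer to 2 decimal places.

0.98

H' = −Σ pᵢ ln pᵢ = −((-0.2781) + (-0.2781) + (-0.3578) + (-0.2781) + (-0.2781) + (-0.2781)) = 1.7484 (working shown to 4 dp, full precision carried).
With S = 6 species, ln S = 1.7918, so J = 1.7484/1.7918 = 0.9758, i.e. 0.98 to 2 decimal places.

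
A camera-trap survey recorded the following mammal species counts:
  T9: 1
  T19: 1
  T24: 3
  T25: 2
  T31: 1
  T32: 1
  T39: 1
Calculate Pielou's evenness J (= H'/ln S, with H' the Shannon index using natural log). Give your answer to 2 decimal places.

0.94

Total N = 1+1+3+2+1+1+1 = 10, so the proportions are 0.1, 0.1, 0.3, 0.2, 0.1, 0.1, 0.1 (working shown to 4 dp, full precision carried).
H' = −Σ pᵢ ln pᵢ = −((-0.2303) + (-0.2303) + (-0.3612) + (-0.3219) + (-0.2303) + (-0.2303) + (-0.2303)) = 1.8344.
With S = 7 species, ln S = 1.9459, so J = 1.8344/1.9459 = 0.9427, i.e. 0.94 to 2 decimal places.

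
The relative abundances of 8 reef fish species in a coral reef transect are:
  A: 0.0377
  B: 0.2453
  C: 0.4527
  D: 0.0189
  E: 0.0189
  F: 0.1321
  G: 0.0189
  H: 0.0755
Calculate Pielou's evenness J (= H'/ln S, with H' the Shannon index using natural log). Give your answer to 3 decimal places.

0.728

H' = −Σ pᵢ ln pᵢ = −((-0.12358) + (-0.34471) + (-0.35878) + (-0.07501) + (-0.07501) + (-0.26740) + (-0.07501) + (-0.19506)) = 1.51455 (working shown to 5 dp, full precision carried).
With S = 8 species, ln S = 2.07944, so J = 1.51455/2.07944 = 0.72835, i.e. 0.728 to 3 decimal places.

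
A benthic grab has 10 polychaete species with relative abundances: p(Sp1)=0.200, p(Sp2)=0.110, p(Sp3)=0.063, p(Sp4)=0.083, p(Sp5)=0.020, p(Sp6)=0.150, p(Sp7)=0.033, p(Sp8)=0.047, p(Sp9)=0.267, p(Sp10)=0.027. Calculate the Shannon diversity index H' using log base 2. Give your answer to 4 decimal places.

Each pᵢ log₂ pᵢ term (working shown to 6 dp, full precision carried): 0.2×(-2.321928)=-0.464386, 0.11×(-3.184425)=-0.350287, 0.063×(-3.988504)=-0.251276, 0.083×(-3.590745)=-0.298032, 0.02×(-5.643856)=-0.112877, 0.15×(-2.736966)=-0.410545, 0.033×(-4.921390)=-0.162406, 0.047×(-4.411195)=-0.207326, 0.267×(-1.905088)=-0.508659, 0.027×(-5.210897)=-0.140694.
Sum = -2.906487, so H' = 2.9065.

2.9065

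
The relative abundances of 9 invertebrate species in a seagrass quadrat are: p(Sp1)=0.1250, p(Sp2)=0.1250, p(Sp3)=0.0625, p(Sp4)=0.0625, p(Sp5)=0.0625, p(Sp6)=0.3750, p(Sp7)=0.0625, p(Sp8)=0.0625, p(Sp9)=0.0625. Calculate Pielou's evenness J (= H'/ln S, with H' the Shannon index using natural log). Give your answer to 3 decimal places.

0.877

H' = −Σ pᵢ ln pᵢ = −((-0.25993) + (-0.25993) + (-0.17329) + (-0.17329) + (-0.17329) + (-0.36781) + (-0.17329) + (-0.17329) + (-0.17329)) = 1.92739 (working shown to 5 dp, full precision carried).
With S = 9 species, ln S = 2.19722, so J = 1.92739/2.19722 = 0.87719, i.e. 0.877 to 3 decimal places.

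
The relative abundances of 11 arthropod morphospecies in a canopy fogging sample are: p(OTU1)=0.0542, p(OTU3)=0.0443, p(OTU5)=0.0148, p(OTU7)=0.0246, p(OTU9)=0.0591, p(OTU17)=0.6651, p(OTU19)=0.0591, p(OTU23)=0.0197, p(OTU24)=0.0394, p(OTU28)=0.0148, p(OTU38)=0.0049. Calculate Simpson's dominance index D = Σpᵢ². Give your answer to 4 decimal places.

0.4573

D = 0.0542² + 0.0443² + 0.0148² + 0.0246² + 0.0591² + 0.6651² + 0.0591² + 0.0197² + 0.0394² + 0.0148² + 0.0049² = 0.002938 + 0.001962 + 0.000219 + 0.000605 + 0.003493 + 0.442358 + 0.003493 + 0.000388 + 0.001552 + 0.000219 + 0.000024 = 0.457251 (working shown to 6 dp, full precision carried).
To 4 decimal places, D = 0.4573.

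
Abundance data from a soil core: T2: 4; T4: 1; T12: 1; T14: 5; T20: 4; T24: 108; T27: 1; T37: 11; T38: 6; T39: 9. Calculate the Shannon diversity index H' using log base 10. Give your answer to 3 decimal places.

0.492

Total N = 4+1+1+5+4+108+1+11+6+9 = 150, so the proportions are 0.02667, 0.00667, 0.00667, 0.03333, 0.02667, 0.72, 0.00667, 0.07333, 0.04, 0.06 (working shown to 5 dp, full precision carried).
Each pᵢ log₁₀ pᵢ term: 0.02667×(-1.57403)=-0.04197, 0.00667×(-2.17609)=-0.01451, 0.00667×(-2.17609)=-0.01451, 0.03333×(-1.47712)=-0.04924, 0.02667×(-1.57403)=-0.04197, 0.72×(-0.14267)=-0.10272, 0.00667×(-2.17609)=-0.01451, 0.07333×(-1.13470)=-0.08321, 0.04×(-1.39794)=-0.05592, 0.06×(-1.22185)=-0.07331.
Sum = -0.49187, so H' = 0.492.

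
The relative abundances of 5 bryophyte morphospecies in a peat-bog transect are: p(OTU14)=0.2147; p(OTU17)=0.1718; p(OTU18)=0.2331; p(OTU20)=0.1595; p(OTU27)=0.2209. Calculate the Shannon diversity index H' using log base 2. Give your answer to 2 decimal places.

Each pᵢ log₂ pᵢ term (working shown to 4 dp, full precision carried): 0.2147×(-2.2196)=-0.4765, 0.1718×(-2.5412)=-0.4366, 0.2331×(-2.1010)=-0.4897, 0.1595×(-2.6484)=-0.4224, 0.2209×(-2.1785)=-0.4812.
Sum = -2.3065, so H' = 2.31.

2.31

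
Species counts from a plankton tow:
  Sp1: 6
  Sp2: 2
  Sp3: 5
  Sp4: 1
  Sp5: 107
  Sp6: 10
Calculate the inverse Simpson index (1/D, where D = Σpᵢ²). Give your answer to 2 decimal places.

1.48

Total N = 6+2+5+1+107+10 = 131, so the proportions are 0.0458, 0.01527, 0.03817, 0.00763, 0.81679, 0.07634 (working shown to 5 dp, full precision carried).
D = 0.0458² + 0.01527² + 0.03817² + 0.00763² + 0.81679² + 0.07634² = 0.00210 + 0.00023 + 0.00146 + 0.00006 + 0.66715 + 0.00583 = 0.67683.
So 1/D = 1.4775, i.e. 1.48 to 2 decimal places.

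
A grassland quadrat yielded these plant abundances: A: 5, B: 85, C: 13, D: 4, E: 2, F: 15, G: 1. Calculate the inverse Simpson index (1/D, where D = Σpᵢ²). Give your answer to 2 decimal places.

Total N = 5+85+13+4+2+15+1 = 125, so the proportions are 0.04, 0.68, 0.104, 0.032, 0.016, 0.12, 0.008 (working shown to 5 dp, full precision carried).
D = 0.04² + 0.68² + 0.104² + 0.032² + 0.016² + 0.12² + 0.008² = 0.00160 + 0.46240 + 0.01082 + 0.00102 + 0.00026 + 0.01440 + 0.00006 = 0.49056.
So 1/D = 2.0385, i.e. 2.04 to 2 decimal places.

2.04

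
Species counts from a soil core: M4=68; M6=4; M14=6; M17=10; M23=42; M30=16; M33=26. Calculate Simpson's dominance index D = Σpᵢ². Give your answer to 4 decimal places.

Total N = 68+4+6+10+42+16+26 = 172, so the proportions are 0.395349, 0.023256, 0.034884, 0.05814, 0.244186, 0.093023, 0.151163 (working shown to 6 dp, full precision carried).
D = 0.395349² + 0.023256² + 0.034884² + 0.05814² + 0.244186² + 0.093023² + 0.151163² = 0.156301 + 0.000541 + 0.001217 + 0.003380 + 0.059627 + 0.008653 + 0.022850 = 0.252569.
To 4 decimal places, D = 0.2526.

0.2526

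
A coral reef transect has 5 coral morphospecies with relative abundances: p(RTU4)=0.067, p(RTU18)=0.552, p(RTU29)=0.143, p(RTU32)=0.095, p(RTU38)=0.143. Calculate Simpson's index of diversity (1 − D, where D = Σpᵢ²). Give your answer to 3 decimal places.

D = 0.067² + 0.552² + 0.143² + 0.095² + 0.143² = 0.00449 + 0.30470 + 0.02045 + 0.00903 + 0.02045 = 0.35912 (working shown to 5 dp, full precision carried).
So 1 − D = 0.64088, i.e. 0.641 to 3 decimal places.

0.641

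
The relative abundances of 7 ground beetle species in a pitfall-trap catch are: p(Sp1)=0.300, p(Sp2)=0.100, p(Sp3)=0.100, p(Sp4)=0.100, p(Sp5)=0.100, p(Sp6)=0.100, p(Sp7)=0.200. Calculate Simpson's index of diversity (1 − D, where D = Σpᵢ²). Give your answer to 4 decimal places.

0.8200

D = 0.3² + 0.1² + 0.1² + 0.1² + 0.1² + 0.1² + 0.2² = 0.090000 + 0.010000 + 0.010000 + 0.010000 + 0.010000 + 0.010000 + 0.040000 = 0.180000 (working shown to 6 dp, full precision carried).
So 1 − D = 0.820000, i.e. 0.8200 to 4 decimal places.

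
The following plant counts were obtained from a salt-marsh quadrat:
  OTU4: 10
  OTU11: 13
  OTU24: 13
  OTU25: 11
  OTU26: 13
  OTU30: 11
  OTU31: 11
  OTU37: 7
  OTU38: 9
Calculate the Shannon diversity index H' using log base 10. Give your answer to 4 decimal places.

Total N = 10+13+13+11+13+11+11+7+9 = 98, so the proportions are 0.102041, 0.132653, 0.132653, 0.112245, 0.132653, 0.112245, 0.112245, 0.071429, 0.091837 (working shown to 6 dp, full precision carried).
Each pᵢ log₁₀ pᵢ term: 0.102041×(-0.991226)=-0.101146, 0.132653×(-0.877283)=-0.116374, 0.132653×(-0.877283)=-0.116374, 0.112245×(-0.949833)=-0.106614, 0.132653×(-0.877283)=-0.116374, 0.112245×(-0.949833)=-0.106614, 0.112245×(-0.949833)=-0.106614, 0.071429×(-1.146128)=-0.081866, 0.091837×(-1.036984)=-0.095233.
Sum = -0.947210, so H' = 0.9472.

0.9472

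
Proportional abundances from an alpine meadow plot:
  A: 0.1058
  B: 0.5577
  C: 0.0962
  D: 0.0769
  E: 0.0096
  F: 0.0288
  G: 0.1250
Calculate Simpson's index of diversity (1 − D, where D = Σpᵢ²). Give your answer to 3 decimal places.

D = 0.1058² + 0.5577² + 0.0962² + 0.0769² + 0.0096² + 0.0288² + 0.125² = 0.01119 + 0.31103 + 0.00925 + 0.00591 + 0.00009 + 0.00083 + 0.01562 = 0.35394 (working shown to 5 dp, full precision carried).
So 1 − D = 0.64606, i.e. 0.646 to 3 decimal places.

0.646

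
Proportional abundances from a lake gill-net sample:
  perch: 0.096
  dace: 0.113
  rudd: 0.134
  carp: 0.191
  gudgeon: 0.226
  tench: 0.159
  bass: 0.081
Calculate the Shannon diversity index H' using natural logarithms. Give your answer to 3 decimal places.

Each pᵢ ln pᵢ term (working shown to 5 dp, full precision carried): 0.096×(-2.34341)=-0.22497, 0.113×(-2.18037)=-0.24638, 0.134×(-2.00992)=-0.26933, 0.191×(-1.65548)=-0.31620, 0.226×(-1.48722)=-0.33611, 0.159×(-1.83885)=-0.29238, 0.081×(-2.51331)=-0.20358.
Sum = -1.88894, so H' = 1.889.

1.889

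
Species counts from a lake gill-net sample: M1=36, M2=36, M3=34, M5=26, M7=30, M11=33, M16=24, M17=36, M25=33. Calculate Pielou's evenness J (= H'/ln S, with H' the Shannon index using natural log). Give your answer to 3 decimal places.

0.996

Total N = 36+36+34+26+30+33+24+36+33 = 288, so the proportions are 0.125, 0.125, 0.11806, 0.09028, 0.10417, 0.11458, 0.08333, 0.125, 0.11458 (working shown to 5 dp, full precision carried).
H' = −Σ pᵢ ln pᵢ = −((-0.25993) + (-0.25993) + (-0.25224) + (-0.21711) + (-0.23560) + (-0.24824) + (-0.20708) + (-0.25993) + (-0.24824)) = 2.18829.
With S = 9 species, ln S = 2.19722, so J = 2.18829/2.19722 = 0.99593, i.e. 0.996 to 3 decimal places.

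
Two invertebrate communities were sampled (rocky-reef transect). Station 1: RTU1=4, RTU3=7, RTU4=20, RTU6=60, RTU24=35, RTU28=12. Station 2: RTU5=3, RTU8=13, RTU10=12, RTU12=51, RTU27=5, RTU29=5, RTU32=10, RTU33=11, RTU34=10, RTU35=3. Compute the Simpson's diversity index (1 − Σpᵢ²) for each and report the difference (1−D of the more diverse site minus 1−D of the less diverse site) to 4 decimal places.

0.0670

Station 1: N=138, proportions 0.028986, 0.050725, 0.144928, 0.434783, 0.253623, 0.086957, giving 1−D = 0.714661 (working shown to 6 dp, full precision carried).
Station 2: N=123, proportions 0.02439, 0.105691, 0.097561, 0.414634, 0.04065, 0.04065, 0.081301, 0.089431, 0.081301, 0.02439, giving 1−D = 0.781678.
Difference = |0.714661 − 0.781678| = 0.067017, i.e. 0.0670 to 4 decimal places.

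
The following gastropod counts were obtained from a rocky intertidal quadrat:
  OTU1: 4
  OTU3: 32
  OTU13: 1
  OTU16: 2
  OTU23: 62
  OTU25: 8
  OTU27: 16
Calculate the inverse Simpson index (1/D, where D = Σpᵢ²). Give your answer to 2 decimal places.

Total N = 4+32+1+2+62+8+16 = 125, so the proportions are 0.032, 0.256, 0.008, 0.016, 0.496, 0.064, 0.128 (working shown to 5 dp, full precision carried).
D = 0.032² + 0.256² + 0.008² + 0.016² + 0.496² + 0.064² + 0.128² = 0.00102 + 0.06554 + 0.00006 + 0.00026 + 0.24602 + 0.00410 + 0.01638 = 0.33338.
So 1/D = 2.9996, i.e. 3.00 to 2 decimal places.

3.00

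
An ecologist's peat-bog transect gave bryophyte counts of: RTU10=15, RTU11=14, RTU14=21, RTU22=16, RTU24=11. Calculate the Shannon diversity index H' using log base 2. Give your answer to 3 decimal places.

2.290

Total N = 15+14+21+16+11 = 77, so the proportions are 0.19481, 0.18182, 0.27273, 0.20779, 0.14286 (working shown to 5 dp, full precision carried).
Each pᵢ log₂ pᵢ term: 0.19481×(-2.35990)=-0.45972, 0.18182×(-2.45943)=-0.44717, 0.27273×(-1.87447)=-0.51122, 0.20779×(-2.26679)=-0.47102, 0.14286×(-2.80735)=-0.40105.
Sum = -2.29018, so H' = 2.290.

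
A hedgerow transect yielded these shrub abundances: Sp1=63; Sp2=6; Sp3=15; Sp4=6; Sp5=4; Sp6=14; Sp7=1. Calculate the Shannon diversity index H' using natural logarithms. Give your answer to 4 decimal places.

1.3369

Total N = 63+6+15+6+4+14+1 = 109, so the proportions are 0.577982, 0.055046, 0.137615, 0.055046, 0.036697, 0.12844, 0.009174 (working shown to 6 dp, full precision carried).
Each pᵢ ln pᵢ term: 0.577982×(-0.548213)=-0.316857, 0.055046×(-2.899588)=-0.159610, 0.137615×(-1.983298)=-0.272931, 0.055046×(-2.899588)=-0.159610, 0.036697×(-3.305054)=-0.121286, 0.12844×(-2.052291)=-0.263597, 0.009174×(-4.691348)=-0.043040.
Sum = -1.336932, so H' = 1.3369.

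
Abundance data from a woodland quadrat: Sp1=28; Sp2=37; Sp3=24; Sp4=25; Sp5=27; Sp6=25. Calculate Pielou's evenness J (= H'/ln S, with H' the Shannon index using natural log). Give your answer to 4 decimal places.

Total N = 28+37+24+25+27+25 = 166, so the proportions are 0.168675, 0.222892, 0.144578, 0.150602, 0.162651, 0.150602 (working shown to 6 dp, full precision carried).
H' = −Σ pᵢ ln pᵢ = −((-0.300204) + (-0.334576) + (-0.279605) + (-0.285107) + (-0.295398) + (-0.285107)) = 1.779998.
With S = 6 species, ln S = 1.791759, so J = 1.779998/1.791759 = 0.993436, i.e. 0.9934 to 4 decimal places.

0.9934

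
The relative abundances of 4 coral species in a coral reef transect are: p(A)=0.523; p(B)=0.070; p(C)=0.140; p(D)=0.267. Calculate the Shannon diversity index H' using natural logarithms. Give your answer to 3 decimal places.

Each pᵢ ln pᵢ term (working shown to 5 dp, full precision carried): 0.523×(-0.64817)=-0.33899, 0.07×(-2.65926)=-0.18615, 0.14×(-1.96611)=-0.27526, 0.267×(-1.32051)=-0.35258.
Sum = -1.15297, so H' = 1.153.

1.153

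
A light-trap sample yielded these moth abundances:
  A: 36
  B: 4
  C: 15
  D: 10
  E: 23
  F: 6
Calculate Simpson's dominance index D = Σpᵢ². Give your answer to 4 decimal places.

0.2492

Total N = 36+4+15+10+23+6 = 94, so the proportions are 0.382979, 0.042553, 0.159574, 0.106383, 0.244681, 0.06383 (working shown to 6 dp, full precision carried).
D = 0.382979² + 0.042553² + 0.159574² + 0.106383² + 0.244681² + 0.06383² = 0.146673 + 0.001811 + 0.025464 + 0.011317 + 0.059869 + 0.004074 = 0.249208.
To 4 decimal places, D = 0.2492.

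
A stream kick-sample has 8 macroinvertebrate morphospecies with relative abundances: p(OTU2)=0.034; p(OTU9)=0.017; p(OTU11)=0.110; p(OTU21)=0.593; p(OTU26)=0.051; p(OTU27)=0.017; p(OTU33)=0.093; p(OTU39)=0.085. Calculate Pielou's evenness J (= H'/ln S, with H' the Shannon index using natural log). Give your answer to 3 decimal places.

H' = −Σ pᵢ ln pᵢ = −((-0.11497) + (-0.06927) + (-0.24280) + (-0.30988) + (-0.15177) + (-0.06927) + (-0.22089) + (-0.20953)) = 1.38838 (working shown to 5 dp, full precision carried).
With S = 8 species, ln S = 2.07944, so J = 1.38838/2.07944 = 0.66767, i.e. 0.668 to 3 decimal places.

0.668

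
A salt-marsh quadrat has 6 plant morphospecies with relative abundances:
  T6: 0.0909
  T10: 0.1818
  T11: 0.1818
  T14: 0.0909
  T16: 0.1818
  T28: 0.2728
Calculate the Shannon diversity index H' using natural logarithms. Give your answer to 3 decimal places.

1.720

Each pᵢ ln pᵢ term (working shown to 5 dp, full precision carried): 0.0909×(-2.39800)=-0.21798, 0.1818×(-1.70485)=-0.30994, 0.1818×(-1.70485)=-0.30994, 0.0909×(-2.39800)=-0.21798, 0.1818×(-1.70485)=-0.30994, 0.2728×(-1.29902)=-0.35437.
Sum = -1.72015, so H' = 1.720.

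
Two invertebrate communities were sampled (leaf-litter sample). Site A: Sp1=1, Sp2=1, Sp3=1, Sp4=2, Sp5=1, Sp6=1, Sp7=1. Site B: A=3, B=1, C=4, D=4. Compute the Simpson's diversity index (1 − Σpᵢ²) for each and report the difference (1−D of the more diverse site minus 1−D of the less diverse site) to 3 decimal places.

Site A: N=8, proportions 0.125, 0.125, 0.125, 0.25, 0.125, 0.125, 0.125, giving 1−D = 0.84375 (working shown to 5 dp, full precision carried).
Site B: N=12, proportions 0.25, 0.08333, 0.33333, 0.33333, giving 1−D = 0.70833.
Difference = |0.84375 − 0.70833| = 0.13542, i.e. 0.135 to 3 decimal places.

0.135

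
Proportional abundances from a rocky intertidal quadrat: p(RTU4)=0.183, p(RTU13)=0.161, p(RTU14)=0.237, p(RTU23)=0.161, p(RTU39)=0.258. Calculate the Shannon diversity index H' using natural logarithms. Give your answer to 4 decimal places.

1.5896

Each pᵢ ln pᵢ term (working shown to 6 dp, full precision carried): 0.183×(-1.698269)=-0.310783, 0.161×(-1.826351)=-0.294042, 0.237×(-1.439695)=-0.341208, 0.161×(-1.826351)=-0.294042, 0.258×(-1.354796)=-0.349537.
Sum = -1.589613, so H' = 1.5896.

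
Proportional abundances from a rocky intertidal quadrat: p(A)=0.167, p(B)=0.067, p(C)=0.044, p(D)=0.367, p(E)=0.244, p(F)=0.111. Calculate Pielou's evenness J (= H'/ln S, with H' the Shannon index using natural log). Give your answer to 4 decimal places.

0.8782

H' = −Σ pᵢ ln pᵢ = −((-0.298890) + (-0.181105) + (-0.137437) + (-0.367878) + (-0.344183) + (-0.244003)) = 1.573497 (working shown to 6 dp, full precision carried).
With S = 6 species, ln S = 1.791759, so J = 1.573497/1.791759 = 0.878185, i.e. 0.8782 to 4 decimal places.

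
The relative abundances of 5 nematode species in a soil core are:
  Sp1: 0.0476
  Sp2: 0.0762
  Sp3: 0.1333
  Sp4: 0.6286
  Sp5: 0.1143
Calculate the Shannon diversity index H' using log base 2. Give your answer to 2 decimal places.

Each pᵢ log₂ pᵢ term (working shown to 4 dp, full precision carried): 0.0476×(-4.3929)=-0.2091, 0.0762×(-3.7141)=-0.2830, 0.1333×(-2.9073)=-0.3875, 0.6286×(-0.6698)=-0.4210, 0.1143×(-3.1291)=-0.3577.
Sum = -1.6583, so H' = 1.66.

1.66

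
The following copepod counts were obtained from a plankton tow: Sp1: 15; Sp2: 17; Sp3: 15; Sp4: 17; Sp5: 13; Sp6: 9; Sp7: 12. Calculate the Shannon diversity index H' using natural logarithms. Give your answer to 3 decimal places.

1.927

Total N = 15+17+15+17+13+9+12 = 98, so the proportions are 0.15306, 0.17347, 0.15306, 0.17347, 0.13265, 0.09184, 0.12245 (working shown to 5 dp, full precision carried).
Each pᵢ ln pᵢ term: 0.15306×(-1.87692)=-0.28728, 0.17347×(-1.75175)=-0.30388, 0.15306×(-1.87692)=-0.28728, 0.17347×(-1.75175)=-0.30388, 0.13265×(-2.02002)=-0.26796, 0.09184×(-2.38774)=-0.21928, 0.12245×(-2.10006)=-0.25715.
Sum = -1.92671, so H' = 1.927.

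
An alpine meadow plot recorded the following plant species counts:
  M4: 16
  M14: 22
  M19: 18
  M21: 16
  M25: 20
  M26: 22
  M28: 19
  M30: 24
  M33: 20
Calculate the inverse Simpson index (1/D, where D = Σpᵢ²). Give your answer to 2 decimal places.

Total N = 16+22+18+16+20+22+19+24+20 = 177, so the proportions are 0.090395, 0.124294, 0.101695, 0.090395, 0.112994, 0.124294, 0.107345, 0.135593, 0.112994 (working shown to 6 dp, full precision carried).
D = 0.090395² + 0.124294² + 0.101695² + 0.090395² + 0.112994² + 0.124294² + 0.107345² + 0.135593² + 0.112994² = 0.008171 + 0.015449 + 0.010342 + 0.008171 + 0.012768 + 0.015449 + 0.011523 + 0.018386 + 0.012768 = 0.113026.
So 1/D = 8.8475, i.e. 8.85 to 2 decimal places.

8.85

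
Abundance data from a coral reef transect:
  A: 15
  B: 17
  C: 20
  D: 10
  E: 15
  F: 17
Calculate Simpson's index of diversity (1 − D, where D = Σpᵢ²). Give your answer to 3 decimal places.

Total N = 15+17+20+10+15+17 = 94, so the proportions are 0.15957, 0.18085, 0.21277, 0.10638, 0.15957, 0.18085 (working shown to 5 dp, full precision carried).
D = 0.15957² + 0.18085² + 0.21277² + 0.10638² + 0.15957² + 0.18085² = 0.02546 + 0.03271 + 0.04527 + 0.01132 + 0.02546 + 0.03271 = 0.17293.
So 1 − D = 0.82707, i.e. 0.827 to 3 decimal places.

0.827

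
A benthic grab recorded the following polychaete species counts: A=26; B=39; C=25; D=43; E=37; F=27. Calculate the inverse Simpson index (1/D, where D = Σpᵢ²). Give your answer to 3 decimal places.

5.733

Total N = 26+39+25+43+37+27 = 197, so the proportions are 0.1319797, 0.1979695, 0.1269036, 0.2182741, 0.1878173, 0.1370558 (working shown to 7 dp, full precision carried).
D = 0.1319797² + 0.1979695² + 0.1269036² + 0.2182741² + 0.1878173² + 0.1370558² = 0.0174186 + 0.0391919 + 0.0161045 + 0.0476436 + 0.0352753 + 0.0187843 = 0.1744183.
So 1/D = 5.73334, i.e. 5.733 to 3 decimal places.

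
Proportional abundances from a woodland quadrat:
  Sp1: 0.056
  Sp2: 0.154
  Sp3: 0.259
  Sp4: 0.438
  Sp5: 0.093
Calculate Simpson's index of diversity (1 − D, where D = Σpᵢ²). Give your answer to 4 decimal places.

0.7056

D = 0.056² + 0.154² + 0.259² + 0.438² + 0.093² = 0.003136 + 0.023716 + 0.067081 + 0.191844 + 0.008649 = 0.294426 (working shown to 6 dp, full precision carried).
So 1 − D = 0.705574, i.e. 0.7056 to 4 decimal places.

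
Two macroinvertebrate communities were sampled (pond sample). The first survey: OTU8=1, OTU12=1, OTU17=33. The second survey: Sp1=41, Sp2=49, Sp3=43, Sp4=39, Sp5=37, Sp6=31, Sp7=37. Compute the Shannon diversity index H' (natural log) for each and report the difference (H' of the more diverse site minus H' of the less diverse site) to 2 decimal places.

The first survey: N=35, proportions 0.02857, 0.02857, 0.94286, giving H' = 0.25864 (working shown to 5 dp, full precision carried).
The second survey: N=277, proportions 0.14801, 0.1769, 0.15523, 0.14079, 0.13357, 0.11191, 0.13357, giving H' = 1.93727.
Difference = |0.25864 − 1.93727| = 1.67863, i.e. 1.68 to 2 decimal places.

1.68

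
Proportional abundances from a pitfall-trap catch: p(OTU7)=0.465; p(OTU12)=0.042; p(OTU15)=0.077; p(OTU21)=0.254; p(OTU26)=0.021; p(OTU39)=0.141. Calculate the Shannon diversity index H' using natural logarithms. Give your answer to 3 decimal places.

1.392

Each pᵢ ln pᵢ term (working shown to 5 dp, full precision carried): 0.465×(-0.76572)=-0.35606, 0.042×(-3.17009)=-0.13314, 0.077×(-2.56395)=-0.19742, 0.254×(-1.37042)=-0.34809, 0.021×(-3.86323)=-0.08113, 0.141×(-1.95900)=-0.27622.
Sum = -1.39206, so H' = 1.392.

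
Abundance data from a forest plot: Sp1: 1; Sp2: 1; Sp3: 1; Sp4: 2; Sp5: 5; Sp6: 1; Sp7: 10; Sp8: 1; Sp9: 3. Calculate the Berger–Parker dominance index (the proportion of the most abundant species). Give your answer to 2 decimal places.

0.40

Total N = 1+1+1+2+5+1+10+1+3 = 25, so the proportions are 0.04, 0.04, 0.04, 0.08, 0.2, 0.04, 0.4, 0.04, 0.12 (working shown to 4 dp, full precision carried).
The largest proportion is 0.4, i.e. d = 0.40 to 2 decimal places.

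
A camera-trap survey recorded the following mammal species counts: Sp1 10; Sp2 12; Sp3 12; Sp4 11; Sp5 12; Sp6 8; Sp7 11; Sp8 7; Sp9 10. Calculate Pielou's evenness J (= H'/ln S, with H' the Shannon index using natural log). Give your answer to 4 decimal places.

0.9935

Total N = 10+12+12+11+12+8+11+7+10 = 93, so the proportions are 0.107527, 0.129032, 0.129032, 0.11828, 0.129032, 0.086022, 0.11828, 0.075269, 0.107527 (working shown to 6 dp, full precision carried).
H' = −Σ pᵢ ln pᵢ = −((-0.239786) + (-0.264218) + (-0.264218) + (-0.252492) + (-0.264218) + (-0.211024) + (-0.252492) + (-0.194697) + (-0.239786)) = 2.182933.
With S = 9 species, ln S = 2.197225, so J = 2.182933/2.197225 = 0.993496, i.e. 0.9935 to 4 decimal places.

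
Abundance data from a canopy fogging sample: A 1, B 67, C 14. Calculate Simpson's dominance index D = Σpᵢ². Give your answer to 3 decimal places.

0.697

Total N = 1+67+14 = 82, so the proportions are 0.0122, 0.81707, 0.17073 (working shown to 5 dp, full precision carried).
D = 0.0122² + 0.81707² + 0.17073² = 0.00015 + 0.66761 + 0.02915 = 0.69691.
To 3 decimal places, D = 0.697.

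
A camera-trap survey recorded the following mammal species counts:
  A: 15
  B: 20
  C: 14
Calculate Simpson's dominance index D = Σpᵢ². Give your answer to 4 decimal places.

Total N = 15+20+14 = 49, so the proportions are 0.306122, 0.408163, 0.285714 (working shown to 6 dp, full precision carried).
D = 0.306122² + 0.408163² + 0.285714² = 0.093711 + 0.166597 + 0.081633 = 0.341941.
To 4 decimal places, D = 0.3419.

0.3419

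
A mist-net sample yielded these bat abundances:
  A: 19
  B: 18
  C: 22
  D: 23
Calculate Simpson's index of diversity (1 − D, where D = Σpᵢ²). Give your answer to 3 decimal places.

0.747

Total N = 19+18+22+23 = 82, so the proportions are 0.23171, 0.21951, 0.26829, 0.28049 (working shown to 5 dp, full precision carried).
D = 0.23171² + 0.21951² + 0.26829² + 0.28049² = 0.05369 + 0.04819 + 0.07198 + 0.07867 = 0.25253.
So 1 − D = 0.74747, i.e. 0.747 to 3 decimal places.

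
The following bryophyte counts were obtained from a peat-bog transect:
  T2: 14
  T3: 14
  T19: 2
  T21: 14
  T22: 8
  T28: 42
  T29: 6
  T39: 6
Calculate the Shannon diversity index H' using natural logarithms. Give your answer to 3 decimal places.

1.764

Total N = 14+14+2+14+8+42+6+6 = 106, so the proportions are 0.13208, 0.13208, 0.01887, 0.13208, 0.07547, 0.39623, 0.0566, 0.0566 (working shown to 5 dp, full precision carried).
Each pᵢ ln pᵢ term: 0.13208×(-2.02438)=-0.26737, 0.13208×(-2.02438)=-0.26737, 0.01887×(-3.97029)=-0.07491, 0.13208×(-2.02438)=-0.26737, 0.07547×(-2.58400)=-0.19502, 0.39623×(-0.92577)=-0.36681, 0.0566×(-2.87168)=-0.16255, 0.0566×(-2.87168)=-0.16255.
Sum = -1.76395, so H' = 1.764.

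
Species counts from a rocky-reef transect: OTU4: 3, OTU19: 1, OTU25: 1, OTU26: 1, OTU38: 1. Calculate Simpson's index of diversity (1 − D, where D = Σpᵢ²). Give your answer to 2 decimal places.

Total N = 3+1+1+1+1 = 7, so the proportions are 0.4286, 0.1429, 0.1429, 0.1429, 0.1429 (working shown to 4 dp, full precision carried).
D = 0.4286² + 0.1429² + 0.1429² + 0.1429² + 0.1429² = 0.1837 + 0.0204 + 0.0204 + 0.0204 + 0.0204 = 0.2653.
So 1 − D = 0.7347, i.e. 0.73 to 2 decimal places.

0.73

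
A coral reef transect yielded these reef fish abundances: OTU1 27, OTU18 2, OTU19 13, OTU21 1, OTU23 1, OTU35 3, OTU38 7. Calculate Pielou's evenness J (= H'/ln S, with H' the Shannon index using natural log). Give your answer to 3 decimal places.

0.712

Total N = 27+2+13+1+1+3+7 = 54, so the proportions are 0.5, 0.03704, 0.24074, 0.01852, 0.01852, 0.05556, 0.12963 (working shown to 5 dp, full precision carried).
H' = −Σ pᵢ ln pᵢ = −((-0.34657) + (-0.12207) + (-0.34282) + (-0.07387) + (-0.07387) + (-0.16058) + (-0.26484)) = 1.38462.
With S = 7 species, ln S = 1.94591, so J = 1.38462/1.94591 = 0.71156, i.e. 0.712 to 3 decimal places.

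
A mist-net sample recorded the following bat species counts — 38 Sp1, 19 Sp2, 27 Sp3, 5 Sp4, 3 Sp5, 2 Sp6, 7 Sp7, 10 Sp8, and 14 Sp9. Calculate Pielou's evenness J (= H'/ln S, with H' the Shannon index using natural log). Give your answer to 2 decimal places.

0.85

Total N = 38+19+27+5+3+2+7+10+14 = 125, so the proportions are 0.304, 0.152, 0.216, 0.04, 0.024, 0.016, 0.056, 0.08, 0.112 (working shown to 4 dp, full precision carried).
H' = −Σ pᵢ ln pᵢ = −((-0.3620) + (-0.2863) + (-0.3310) + (-0.1288) + (-0.0895) + (-0.0662) + (-0.1614) + (-0.2021) + (-0.2452)) = 1.8724.
With S = 9 species, ln S = 2.1972, so J = 1.8724/2.1972 = 0.8522, i.e. 0.85 to 2 decimal places.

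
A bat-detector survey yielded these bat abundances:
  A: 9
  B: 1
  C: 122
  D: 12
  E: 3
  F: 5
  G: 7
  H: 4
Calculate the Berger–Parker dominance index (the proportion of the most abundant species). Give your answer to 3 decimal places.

Total N = 9+1+122+12+3+5+7+4 = 163, so the proportions are 0.05521, 0.00613, 0.74847, 0.07362, 0.0184, 0.03067, 0.04294, 0.02454 (working shown to 5 dp, full precision carried).
The largest proportion is 0.74847, i.e. d = 0.748 to 3 decimal places.

0.748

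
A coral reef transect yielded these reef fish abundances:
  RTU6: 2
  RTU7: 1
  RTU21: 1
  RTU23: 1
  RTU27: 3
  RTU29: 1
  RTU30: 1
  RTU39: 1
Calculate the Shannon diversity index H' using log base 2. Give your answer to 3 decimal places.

Total N = 2+1+1+1+3+1+1+1 = 11, so the proportions are 0.18182, 0.09091, 0.09091, 0.09091, 0.27273, 0.09091, 0.09091, 0.09091 (working shown to 5 dp, full precision carried).
Each pᵢ log₂ pᵢ term: 0.18182×(-2.45943)=-0.44717, 0.09091×(-3.45943)=-0.31449, 0.09091×(-3.45943)=-0.31449, 0.09091×(-3.45943)=-0.31449, 0.27273×(-1.87447)=-0.51122, 0.09091×(-3.45943)=-0.31449, 0.09091×(-3.45943)=-0.31449, 0.09091×(-3.45943)=-0.31449.
Sum = -2.84535, so H' = 2.845.

2.845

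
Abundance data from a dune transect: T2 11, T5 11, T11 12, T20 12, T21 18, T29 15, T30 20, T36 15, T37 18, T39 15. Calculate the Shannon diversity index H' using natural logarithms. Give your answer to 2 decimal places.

Total N = 11+11+12+12+18+15+20+15+18+15 = 147, so the proportions are 0.0748, 0.0748, 0.0816, 0.0816, 0.1224, 0.102, 0.1361, 0.102, 0.1224, 0.102 (working shown to 4 dp, full precision carried).
Each pᵢ ln pᵢ term: 0.0748×(-2.5925)=-0.1940, 0.0748×(-2.5925)=-0.1940, 0.0816×(-2.5055)=-0.2045, 0.0816×(-2.5055)=-0.2045, 0.1224×(-2.1001)=-0.2572, 0.102×(-2.2824)=-0.2329, 0.1361×(-1.9947)=-0.2714, 0.102×(-2.2824)=-0.2329, 0.1224×(-2.1001)=-0.2572, 0.102×(-2.2824)=-0.2329.
Sum = -2.2814, so H' = 2.28.

2.28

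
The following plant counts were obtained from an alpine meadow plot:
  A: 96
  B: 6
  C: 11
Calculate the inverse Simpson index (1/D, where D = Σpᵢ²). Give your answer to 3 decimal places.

1.362

Total N = 96+6+11 = 113, so the proportions are 0.849558, 0.053097, 0.097345 (working shown to 6 dp, full precision carried).
D = 0.849558² + 0.053097² + 0.097345² = 0.721748 + 0.002819 + 0.009476 = 0.734043.
So 1/D = 1.36232, i.e. 1.362 to 3 decimal places.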